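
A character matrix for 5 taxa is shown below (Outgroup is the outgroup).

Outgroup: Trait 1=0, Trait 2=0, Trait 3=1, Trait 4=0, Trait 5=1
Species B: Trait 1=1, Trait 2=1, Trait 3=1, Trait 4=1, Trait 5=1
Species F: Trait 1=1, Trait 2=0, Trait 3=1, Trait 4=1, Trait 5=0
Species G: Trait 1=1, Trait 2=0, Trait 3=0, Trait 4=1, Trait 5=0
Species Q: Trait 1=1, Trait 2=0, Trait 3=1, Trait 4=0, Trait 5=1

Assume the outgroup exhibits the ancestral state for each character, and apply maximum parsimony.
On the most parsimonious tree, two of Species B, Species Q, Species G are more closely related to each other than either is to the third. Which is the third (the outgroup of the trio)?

Species Q

Character polarity is set by the outgroup: the derived state is whichever differs from the outgroup's state, so for Trait 3, Trait 5 the derived state is '0', and for the remaining characters it is '1'.
Trait 1 (derived state '1') is shared by all ingroup taxa — unites the whole ingroup.
Trait 2 (derived state '1') is unique to Species B (autapomorphy; uninformative for grouping).
Trait 3: derived state '0' in Species G only — an autapomorphy, so it tells us nothing about relationships among taxa.
Trait 4: derived state '1' in Species B, Species F, and Species G only — synapomorphy for {Species B, Species F, Species G}.
Trait 5: derived state '0' in Species F and Species G only — synapomorphy for {Species F, Species G}.
Most parsimonious ingroup topology: ((Species B,(Species F,Species G)),Species Q).
Species G and Species B share a more recent common ancestor with each other than either does with Species Q, so Species Q is the least closely related of the three.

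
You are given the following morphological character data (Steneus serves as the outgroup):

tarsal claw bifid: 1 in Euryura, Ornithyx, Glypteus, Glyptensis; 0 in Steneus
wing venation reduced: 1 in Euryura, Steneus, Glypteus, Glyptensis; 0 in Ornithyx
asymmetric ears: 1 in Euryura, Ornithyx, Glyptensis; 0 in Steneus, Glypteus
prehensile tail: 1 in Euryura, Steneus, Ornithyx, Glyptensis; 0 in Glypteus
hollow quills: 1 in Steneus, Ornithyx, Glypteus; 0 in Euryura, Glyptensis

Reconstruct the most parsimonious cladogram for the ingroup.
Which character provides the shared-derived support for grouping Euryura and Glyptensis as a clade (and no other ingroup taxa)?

hollow quills

Character polarity is set by the outgroup: the derived state is whichever differs from the outgroup's state, so for wing venation reduced, prehensile tail, hollow quills the derived state is '0', and for the remaining characters it is '1'.
tarsal claw bifid (derived state '1') is shared by all ingroup taxa — unites the whole ingroup.
wing venation reduced (derived state '0') is unique to Ornithyx (autapomorphy; uninformative for grouping).
asymmetric ears: derived state '1' in Euryura, Glyptensis, and Ornithyx only — synapomorphy for {Euryura, Glyptensis, Ornithyx}.
prehensile tail: derived state '0' in Glypteus only — an autapomorphy, so it tells us nothing about relationships among taxa.
Only Euryura and Glyptensis show the derived state '0' for hollow quills, supporting them as a clade.
Most parsimonious ingroup topology: (((Euryura,Glyptensis),Ornithyx),Glypteus).
The clade {Euryura, Glyptensis} is supported by hollow quills: its derived state '0' occurs in exactly those taxa and in no other taxon (including the outgroup).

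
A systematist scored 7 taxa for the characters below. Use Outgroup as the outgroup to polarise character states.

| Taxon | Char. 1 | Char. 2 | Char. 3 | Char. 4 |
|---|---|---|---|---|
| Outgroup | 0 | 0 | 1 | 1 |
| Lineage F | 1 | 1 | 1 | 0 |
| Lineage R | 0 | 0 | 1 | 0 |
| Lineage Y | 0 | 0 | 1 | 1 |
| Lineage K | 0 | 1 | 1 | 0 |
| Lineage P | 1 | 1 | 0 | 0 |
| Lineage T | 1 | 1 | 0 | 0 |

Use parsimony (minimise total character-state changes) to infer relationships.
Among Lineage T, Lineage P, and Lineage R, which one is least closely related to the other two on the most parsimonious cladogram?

Character polarity is set by the outgroup: the derived state is whichever differs from the outgroup's state, so for Char. 3, Char. 4 the derived state is '0', and for the remaining characters it is '1'.
Char. 1: derived state '1' in Lineage F, Lineage P, and Lineage T only — synapomorphy for {Lineage F, Lineage P, Lineage T}.
Only Lineage F, Lineage K, Lineage P, and Lineage T show the derived state '1' for Char. 2, supporting them as a clade.
Char. 3 (derived state '0') is shared by Lineage P and Lineage T — a synapomorphy uniting that clade.
Char. 4: derived state '0' in Lineage F, Lineage K, Lineage P, Lineage R, and Lineage T only — synapomorphy for {Lineage F, Lineage K, Lineage P, Lineage R, Lineage T}.
Most parsimonious ingroup topology: ((((Lineage F,(Lineage P,Lineage T)),Lineage K),Lineage R),Lineage Y).
Lineage T and Lineage P share a more recent common ancestor with each other than either does with Lineage R, so Lineage R is the least closely related of the three.

Lineage R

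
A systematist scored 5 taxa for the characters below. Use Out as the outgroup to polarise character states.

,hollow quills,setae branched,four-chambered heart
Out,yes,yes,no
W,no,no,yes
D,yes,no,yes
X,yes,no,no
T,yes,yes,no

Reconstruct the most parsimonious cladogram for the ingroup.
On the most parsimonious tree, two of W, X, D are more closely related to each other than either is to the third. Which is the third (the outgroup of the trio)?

X

Character polarity is set by the outgroup: the derived state is whichever differs from the outgroup's state, so for hollow quills, setae branched the derived state is 'no', and for the remaining characters it is 'yes'.
hollow quills: derived state 'no' in W only — an autapomorphy, so it tells us nothing about relationships among taxa.
setae branched: derived state 'no' in D, W, and X only — synapomorphy for {D, W, X}.
Only D and W show the derived state 'yes' for four-chambered heart, supporting them as a clade.
Most parsimonious ingroup topology: (((W,D),X),T).
D and W share a more recent common ancestor with each other than either does with X, so X is the least closely related of the three.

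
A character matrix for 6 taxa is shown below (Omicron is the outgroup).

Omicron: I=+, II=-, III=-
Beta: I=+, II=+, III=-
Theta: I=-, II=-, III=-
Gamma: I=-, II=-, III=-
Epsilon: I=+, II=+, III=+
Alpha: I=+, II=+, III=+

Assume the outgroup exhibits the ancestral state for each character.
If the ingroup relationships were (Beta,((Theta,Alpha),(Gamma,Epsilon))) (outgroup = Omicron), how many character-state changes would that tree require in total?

7

Map each character onto (Beta,((Theta,Alpha),(Gamma,Epsilon))) (rooted by Omicron) and count the minimum state changes it requires (Fitch parsimony):
I: 2; II: 3; III: 2.
Total tree length = 7.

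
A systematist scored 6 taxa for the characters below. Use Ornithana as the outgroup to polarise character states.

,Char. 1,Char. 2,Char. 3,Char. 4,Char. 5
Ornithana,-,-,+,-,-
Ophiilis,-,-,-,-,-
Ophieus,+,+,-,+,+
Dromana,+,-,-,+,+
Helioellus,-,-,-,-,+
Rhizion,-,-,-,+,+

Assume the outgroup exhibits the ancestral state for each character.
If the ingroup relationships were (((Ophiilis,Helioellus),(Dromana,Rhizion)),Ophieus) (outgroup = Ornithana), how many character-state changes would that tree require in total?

8

Map each character onto (((Ophiilis,Helioellus),(Dromana,Rhizion)),Ophieus) (rooted by Ornithana) and count the minimum state changes it requires (Fitch parsimony):
Char. 1: 2; Char. 2: 1; Char. 3: 1; Char. 4: 2; Char. 5: 2.
Total tree length = 8.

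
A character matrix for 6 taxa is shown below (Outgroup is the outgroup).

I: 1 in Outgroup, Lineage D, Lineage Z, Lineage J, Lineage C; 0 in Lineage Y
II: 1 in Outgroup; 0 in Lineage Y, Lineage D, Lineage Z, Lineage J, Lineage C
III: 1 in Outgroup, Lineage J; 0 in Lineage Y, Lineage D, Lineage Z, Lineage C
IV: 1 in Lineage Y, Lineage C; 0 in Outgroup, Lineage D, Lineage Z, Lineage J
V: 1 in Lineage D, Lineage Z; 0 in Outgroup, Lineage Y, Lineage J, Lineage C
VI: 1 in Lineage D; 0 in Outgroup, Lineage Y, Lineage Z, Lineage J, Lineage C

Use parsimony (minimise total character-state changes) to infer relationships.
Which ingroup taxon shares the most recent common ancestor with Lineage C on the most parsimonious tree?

Character polarity is set by the outgroup: the derived state is whichever differs from the outgroup's state, so for I, II, III the derived state is '0', and for the remaining characters it is '1'.
I (derived state '0') is unique to Lineage Y (autapomorphy; uninformative for grouping).
All ingroup taxa share the derived state '0' for II; it defines the ingroup but does not resolve relationships within it.
III (derived state '0') is shared by Lineage C, Lineage D, Lineage Y, and Lineage Z — a synapomorphy uniting that clade.
IV (derived state '1') is shared by Lineage C and Lineage Y — a synapomorphy uniting that clade.
V: derived state '1' in Lineage D and Lineage Z only — synapomorphy for {Lineage D, Lineage Z}.
VI (derived state '1') is unique to Lineage D (autapomorphy; uninformative for grouping).
Most parsimonious ingroup topology: (((Lineage Y,Lineage C),(Lineage D,Lineage Z)),Lineage J).
Lineage C and Lineage Y form a cherry on this tree, so they are sister taxa.

Lineage Y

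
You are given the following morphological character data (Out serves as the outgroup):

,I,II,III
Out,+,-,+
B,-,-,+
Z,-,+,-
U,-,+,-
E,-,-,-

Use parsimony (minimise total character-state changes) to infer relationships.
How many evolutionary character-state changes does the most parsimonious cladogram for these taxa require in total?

3

Character polarity is set by the outgroup: the derived state is whichever differs from the outgroup's state, so for I, III the derived state is '-', and for the remaining characters it is '+'.
I (derived state '-') is shared by all ingroup taxa — unites the whole ingroup.
II (derived state '+') is shared by U and Z — a synapomorphy uniting that clade.
III: derived state '-' in E, U, and Z only — synapomorphy for {E, U, Z}.
Most parsimonious ingroup topology: (B,((Z,U),E)).
Changes per character on this tree: I: 1; II: 1; III: 1.
Total = 3.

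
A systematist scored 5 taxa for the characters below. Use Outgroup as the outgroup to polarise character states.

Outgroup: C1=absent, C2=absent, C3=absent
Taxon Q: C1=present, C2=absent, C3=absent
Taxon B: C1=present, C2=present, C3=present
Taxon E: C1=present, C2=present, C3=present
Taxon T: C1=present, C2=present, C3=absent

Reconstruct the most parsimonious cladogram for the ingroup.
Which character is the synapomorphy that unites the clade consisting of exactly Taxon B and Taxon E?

The outgroup has state 'absent' for every character, so 'present' is the derived state throughout.
All ingroup taxa share the derived state 'present' for C1; it defines the ingroup but does not resolve relationships within it.
C2: derived state 'present' in Taxon B, Taxon E, and Taxon T only — synapomorphy for {Taxon B, Taxon E, Taxon T}.
C3: derived state 'present' in Taxon B and Taxon E only — synapomorphy for {Taxon B, Taxon E}.
Most parsimonious ingroup topology: (Taxon Q,((Taxon B,Taxon E),Taxon T)).
The clade {Taxon B, Taxon E} is supported by C3: its derived state 'present' occurs in exactly those taxa and in no other taxon (including the outgroup).

C3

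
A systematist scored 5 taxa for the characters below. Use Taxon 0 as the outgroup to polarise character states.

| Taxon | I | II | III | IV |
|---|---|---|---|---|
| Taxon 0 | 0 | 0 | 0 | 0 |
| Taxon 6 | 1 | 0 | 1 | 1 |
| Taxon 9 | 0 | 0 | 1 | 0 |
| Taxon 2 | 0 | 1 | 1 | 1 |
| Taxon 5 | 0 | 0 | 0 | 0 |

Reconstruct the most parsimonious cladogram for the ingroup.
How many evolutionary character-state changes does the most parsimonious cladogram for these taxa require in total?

The outgroup has state '0' for every character, so '1' is the derived state throughout.
I (derived state '1') is unique to Taxon 6 (autapomorphy; uninformative for grouping).
II (derived state '1') is unique to Taxon 2 (autapomorphy; uninformative for grouping).
III (derived state '1') is shared by Taxon 2, Taxon 6, and Taxon 9 — a synapomorphy uniting that clade.
IV (derived state '1') is shared by Taxon 2 and Taxon 6 — a synapomorphy uniting that clade.
Most parsimonious ingroup topology: (((Taxon 6,Taxon 2),Taxon 9),Taxon 5).
Changes per character on this tree: I: 1; II: 1; III: 1; IV: 1.
Total = 4.

4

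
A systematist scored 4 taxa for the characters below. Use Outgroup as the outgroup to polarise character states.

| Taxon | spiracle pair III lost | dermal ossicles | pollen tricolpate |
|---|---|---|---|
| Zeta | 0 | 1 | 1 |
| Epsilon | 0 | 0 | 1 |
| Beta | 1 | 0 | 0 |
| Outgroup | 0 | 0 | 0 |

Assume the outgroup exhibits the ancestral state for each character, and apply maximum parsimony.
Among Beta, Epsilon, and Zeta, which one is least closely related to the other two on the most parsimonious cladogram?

Beta

The outgroup has state '0' for every character, so '1' is the derived state throughout.
spiracle pair III lost (derived state '1') is unique to Beta (autapomorphy; uninformative for grouping).
dermal ossicles: derived state '1' in Zeta only — an autapomorphy, so it tells us nothing about relationships among taxa.
pollen tricolpate: derived state '1' in Epsilon and Zeta only — synapomorphy for {Epsilon, Zeta}.
Most parsimonious ingroup topology: ((Epsilon,Zeta),Beta).
Epsilon and Zeta share a more recent common ancestor with each other than either does with Beta, so Beta is the least closely related of the three.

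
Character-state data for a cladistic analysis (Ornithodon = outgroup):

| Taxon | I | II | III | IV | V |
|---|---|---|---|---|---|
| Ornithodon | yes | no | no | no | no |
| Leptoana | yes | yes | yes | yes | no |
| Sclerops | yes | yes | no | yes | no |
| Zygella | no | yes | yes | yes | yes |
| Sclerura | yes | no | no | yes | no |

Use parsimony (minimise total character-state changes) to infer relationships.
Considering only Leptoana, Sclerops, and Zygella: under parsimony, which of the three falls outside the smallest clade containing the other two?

Sclerops

Character polarity is set by the outgroup: the derived state is whichever differs from the outgroup's state, so for I the derived state is 'no', and for the remaining characters it is 'yes'.
I: derived state 'no' in Zygella only — an autapomorphy, so it tells us nothing about relationships among taxa.
Only Leptoana, Sclerops, and Zygella show the derived state 'yes' for II, supporting them as a clade.
III (derived state 'yes') is shared by Leptoana and Zygella — a synapomorphy uniting that clade.
IV (derived state 'yes') is shared by all ingroup taxa — unites the whole ingroup.
V (derived state 'yes') is unique to Zygella (autapomorphy; uninformative for grouping).
Most parsimonious ingroup topology: (((Leptoana,Zygella),Sclerops),Sclerura).
Leptoana and Zygella share a more recent common ancestor with each other than either does with Sclerops, so Sclerops is the least closely related of the three.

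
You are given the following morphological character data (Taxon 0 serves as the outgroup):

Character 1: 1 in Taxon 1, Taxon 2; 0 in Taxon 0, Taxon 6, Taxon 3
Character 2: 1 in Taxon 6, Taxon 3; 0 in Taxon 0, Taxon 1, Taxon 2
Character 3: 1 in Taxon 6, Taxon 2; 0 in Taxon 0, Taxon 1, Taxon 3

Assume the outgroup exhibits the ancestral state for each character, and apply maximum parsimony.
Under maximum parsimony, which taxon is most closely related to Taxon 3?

Taxon 6

The outgroup has state '0' for every character, so '1' is the derived state throughout.
Only Taxon 1 and Taxon 2 show the derived state '1' for Character 1, supporting them as a clade.
Only Taxon 3 and Taxon 6 show the derived state '1' for Character 2, supporting them as a clade.
Character 3 (state '1') occurs in Taxon 2 and Taxon 6 but conflicts with the nesting implied by the other characters — most parsimoniously interpreted as homoplasy.
Most parsimonious ingroup topology: ((Taxon 1,Taxon 2),(Taxon 6,Taxon 3)).
Taxon 3 and Taxon 6 form a cherry on this tree, so they are sister taxa.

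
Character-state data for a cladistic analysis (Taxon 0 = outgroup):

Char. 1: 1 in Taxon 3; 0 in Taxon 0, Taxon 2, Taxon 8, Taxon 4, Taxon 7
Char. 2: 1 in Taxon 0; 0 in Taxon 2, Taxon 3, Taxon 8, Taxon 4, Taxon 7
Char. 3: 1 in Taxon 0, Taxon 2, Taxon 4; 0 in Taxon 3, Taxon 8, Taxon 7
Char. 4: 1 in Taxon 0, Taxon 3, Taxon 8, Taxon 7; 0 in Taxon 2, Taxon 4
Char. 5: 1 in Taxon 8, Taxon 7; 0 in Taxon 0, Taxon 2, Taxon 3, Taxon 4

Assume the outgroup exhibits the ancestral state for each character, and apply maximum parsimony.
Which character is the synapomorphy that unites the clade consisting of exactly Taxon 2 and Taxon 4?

Char. 4

Character polarity is set by the outgroup: the derived state is whichever differs from the outgroup's state, so for Char. 2, Char. 3, Char. 4 the derived state is '0', and for the remaining characters it is '1'.
Char. 1 (derived state '1') is unique to Taxon 3 (autapomorphy; uninformative for grouping).
All ingroup taxa share the derived state '0' for Char. 2; it defines the ingroup but does not resolve relationships within it.
Char. 3: derived state '0' in Taxon 3, Taxon 7, and Taxon 8 only — synapomorphy for {Taxon 3, Taxon 7, Taxon 8}.
Char. 4: derived state '0' in Taxon 2 and Taxon 4 only — synapomorphy for {Taxon 2, Taxon 4}.
Char. 5 (derived state '1') is shared by Taxon 7 and Taxon 8 — a synapomorphy uniting that clade.
Most parsimonious ingroup topology: ((Taxon 2,Taxon 4),(Taxon 3,(Taxon 8,Taxon 7))).
The clade {Taxon 2, Taxon 4} is supported by Char. 4: its derived state '0' occurs in exactly those taxa and in no other taxon (including the outgroup).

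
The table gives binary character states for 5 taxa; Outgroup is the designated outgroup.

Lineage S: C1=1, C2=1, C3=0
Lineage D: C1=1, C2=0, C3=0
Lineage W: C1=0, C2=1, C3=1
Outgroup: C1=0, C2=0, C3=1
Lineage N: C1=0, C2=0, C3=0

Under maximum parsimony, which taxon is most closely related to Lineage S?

Character polarity is set by the outgroup: the derived state is whichever differs from the outgroup's state, so for C3 the derived state is '0', and for the remaining characters it is '1'.
C1: derived state '1' in Lineage D and Lineage S only — synapomorphy for {Lineage D, Lineage S}.
C2 groups Lineage S and Lineage W, which is incompatible with the clades supported by the remaining characters; treating it as convergent (homoplasy) costs fewer steps than any alternative tree.
C3: derived state '0' in Lineage D, Lineage N, and Lineage S only — synapomorphy for {Lineage D, Lineage N, Lineage S}.
Most parsimonious ingroup topology: ((Lineage N,(Lineage D,Lineage S)),Lineage W).
Lineage S and Lineage D form a cherry on this tree, so they are sister taxa.

Lineage D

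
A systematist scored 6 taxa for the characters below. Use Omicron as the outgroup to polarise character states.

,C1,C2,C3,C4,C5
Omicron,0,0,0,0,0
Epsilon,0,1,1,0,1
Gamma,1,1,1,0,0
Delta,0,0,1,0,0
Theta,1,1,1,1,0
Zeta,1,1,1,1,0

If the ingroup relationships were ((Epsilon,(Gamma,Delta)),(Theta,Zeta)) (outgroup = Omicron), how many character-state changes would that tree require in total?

7

Map each character onto ((Epsilon,(Gamma,Delta)),(Theta,Zeta)) (rooted by Omicron) and count the minimum state changes it requires (Fitch parsimony):
C1: 2; C2: 2; C3: 1; C4: 1; C5: 1.
Total tree length = 7.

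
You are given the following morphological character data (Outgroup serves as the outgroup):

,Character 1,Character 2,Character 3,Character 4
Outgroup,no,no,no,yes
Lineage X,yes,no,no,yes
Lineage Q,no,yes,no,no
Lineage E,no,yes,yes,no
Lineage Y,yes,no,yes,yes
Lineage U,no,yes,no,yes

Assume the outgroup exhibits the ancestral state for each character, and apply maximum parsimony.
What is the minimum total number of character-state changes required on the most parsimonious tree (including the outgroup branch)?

5

Character polarity is set by the outgroup: the derived state is whichever differs from the outgroup's state, so for Character 4 the derived state is 'no', and for the remaining characters it is 'yes'.
Only Lineage X and Lineage Y show the derived state 'yes' for Character 1, supporting them as a clade.
Character 2: derived state 'yes' in Lineage E, Lineage Q, and Lineage U only — synapomorphy for {Lineage E, Lineage Q, Lineage U}.
Character 3 groups Lineage E and Lineage Y, which is incompatible with the clades supported by the remaining characters; treating it as convergent (homoplasy) costs fewer steps than any alternative tree.
Character 4: derived state 'no' in Lineage E and Lineage Q only — synapomorphy for {Lineage E, Lineage Q}.
Most parsimonious ingroup topology: ((Lineage Y,Lineage X),((Lineage Q,Lineage E),Lineage U)).
Changes per character on this tree: Character 1: 1; Character 2: 1; Character 3: 2; Character 4: 1.
Total = 5.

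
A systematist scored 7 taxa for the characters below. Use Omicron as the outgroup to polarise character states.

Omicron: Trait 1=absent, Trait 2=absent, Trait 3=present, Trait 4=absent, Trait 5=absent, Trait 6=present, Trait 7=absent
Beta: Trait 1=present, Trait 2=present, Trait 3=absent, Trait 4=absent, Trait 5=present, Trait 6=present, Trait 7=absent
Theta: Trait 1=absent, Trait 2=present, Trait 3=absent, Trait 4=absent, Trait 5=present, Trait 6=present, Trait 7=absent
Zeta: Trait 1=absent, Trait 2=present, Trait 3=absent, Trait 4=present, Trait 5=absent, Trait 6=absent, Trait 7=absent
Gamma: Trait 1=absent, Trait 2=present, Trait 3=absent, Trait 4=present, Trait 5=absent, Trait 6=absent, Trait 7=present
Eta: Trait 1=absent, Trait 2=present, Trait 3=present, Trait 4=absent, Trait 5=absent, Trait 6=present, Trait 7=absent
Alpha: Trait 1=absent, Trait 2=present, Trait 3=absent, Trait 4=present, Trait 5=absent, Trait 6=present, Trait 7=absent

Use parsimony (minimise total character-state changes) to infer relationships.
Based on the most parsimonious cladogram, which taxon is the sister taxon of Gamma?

Zeta

Character polarity is set by the outgroup: the derived state is whichever differs from the outgroup's state, so for Trait 3, Trait 6 the derived state is 'absent', and for the remaining characters it is 'present'.
Trait 1 (derived state 'present') is unique to Beta (autapomorphy; uninformative for grouping).
All ingroup taxa share the derived state 'present' for Trait 2; it defines the ingroup but does not resolve relationships within it.
Only Alpha, Beta, Gamma, Theta, and Zeta show the derived state 'absent' for Trait 3, supporting them as a clade.
Only Alpha, Gamma, and Zeta show the derived state 'present' for Trait 4, supporting them as a clade.
Trait 5: derived state 'present' in Beta and Theta only — synapomorphy for {Beta, Theta}.
Trait 6: derived state 'absent' in Gamma and Zeta only — synapomorphy for {Gamma, Zeta}.
Trait 7 (derived state 'present') is unique to Gamma (autapomorphy; uninformative for grouping).
Most parsimonious ingroup topology: (((Beta,Theta),((Zeta,Gamma),Alpha)),Eta).
Gamma and Zeta form a cherry on this tree, so they are sister taxa.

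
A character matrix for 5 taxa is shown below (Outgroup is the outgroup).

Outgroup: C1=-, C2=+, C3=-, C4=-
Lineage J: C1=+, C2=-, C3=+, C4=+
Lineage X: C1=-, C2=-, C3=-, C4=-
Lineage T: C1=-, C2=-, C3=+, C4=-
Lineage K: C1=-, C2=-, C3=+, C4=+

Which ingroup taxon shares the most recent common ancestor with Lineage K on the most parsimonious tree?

Lineage J

Character polarity is set by the outgroup: the derived state is whichever differs from the outgroup's state, so for C2 the derived state is '-', and for the remaining characters it is '+'.
C1 (derived state '+') is unique to Lineage J (autapomorphy; uninformative for grouping).
C2 (derived state '-') is shared by all ingroup taxa — unites the whole ingroup.
C3 (derived state '+') is shared by Lineage J, Lineage K, and Lineage T — a synapomorphy uniting that clade.
Only Lineage J and Lineage K show the derived state '+' for C4, supporting them as a clade.
Most parsimonious ingroup topology: (((Lineage J,Lineage K),Lineage T),Lineage X).
Lineage K and Lineage J form a cherry on this tree, so they are sister taxa.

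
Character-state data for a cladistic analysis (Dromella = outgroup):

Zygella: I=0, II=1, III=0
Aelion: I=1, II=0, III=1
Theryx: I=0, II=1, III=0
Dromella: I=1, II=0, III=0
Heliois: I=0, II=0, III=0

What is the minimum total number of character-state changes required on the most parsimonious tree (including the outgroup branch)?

3

Character polarity is set by the outgroup: the derived state is whichever differs from the outgroup's state, so for I the derived state is '0', and for the remaining characters it is '1'.
I (derived state '0') is shared by Heliois, Theryx, and Zygella — a synapomorphy uniting that clade.
Only Theryx and Zygella show the derived state '1' for II, supporting them as a clade.
III (derived state '1') is unique to Aelion (autapomorphy; uninformative for grouping).
Most parsimonious ingroup topology: (((Theryx,Zygella),Heliois),Aelion).
Changes per character on this tree: I: 1; II: 1; III: 1.
Total = 3.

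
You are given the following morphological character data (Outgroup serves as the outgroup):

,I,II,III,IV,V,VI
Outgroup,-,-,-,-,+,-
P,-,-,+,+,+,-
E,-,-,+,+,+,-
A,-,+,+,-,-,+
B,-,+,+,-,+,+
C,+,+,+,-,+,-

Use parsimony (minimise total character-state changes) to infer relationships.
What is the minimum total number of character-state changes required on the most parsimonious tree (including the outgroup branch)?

Character polarity is set by the outgroup: the derived state is whichever differs from the outgroup's state, so for V the derived state is '-', and for the remaining characters it is '+'.
I (derived state '+') is unique to C (autapomorphy; uninformative for grouping).
Only A, B, and C show the derived state '+' for II, supporting them as a clade.
All ingroup taxa share the derived state '+' for III; it defines the ingroup but does not resolve relationships within it.
Only E and P show the derived state '+' for IV, supporting them as a clade.
V: derived state '-' in A only — an autapomorphy, so it tells us nothing about relationships among taxa.
VI: derived state '+' in A and B only — synapomorphy for {A, B}.
Most parsimonious ingroup topology: ((P,E),((A,B),C)).
Changes per character on this tree: I: 1; II: 1; III: 1; IV: 1; V: 1; VI: 1.
Total = 6.

6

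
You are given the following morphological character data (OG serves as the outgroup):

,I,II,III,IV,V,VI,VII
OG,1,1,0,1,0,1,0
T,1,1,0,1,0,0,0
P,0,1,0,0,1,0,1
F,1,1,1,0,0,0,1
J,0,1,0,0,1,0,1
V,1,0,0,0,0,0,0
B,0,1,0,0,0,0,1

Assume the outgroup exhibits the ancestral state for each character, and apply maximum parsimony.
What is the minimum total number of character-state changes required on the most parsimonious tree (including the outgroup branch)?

Character polarity is set by the outgroup: the derived state is whichever differs from the outgroup's state, so for I, II, IV, VI the derived state is '0', and for the remaining characters it is '1'.
I: derived state '0' in B, J, and P only — synapomorphy for {B, J, P}.
II: derived state '0' in V only — an autapomorphy, so it tells us nothing about relationships among taxa.
III (derived state '1') is unique to F (autapomorphy; uninformative for grouping).
Only B, F, J, P, and V show the derived state '0' for IV, supporting them as a clade.
V: derived state '1' in J and P only — synapomorphy for {J, P}.
All ingroup taxa share the derived state '0' for VI; it defines the ingroup but does not resolve relationships within it.
VII (derived state '1') is shared by B, F, J, and P — a synapomorphy uniting that clade.
Most parsimonious ingroup topology: (T,((((P,J),B),F),V)).
Changes per character on this tree: I: 1; II: 1; III: 1; IV: 1; V: 1; VI: 1; VII: 1.
Total = 7.

7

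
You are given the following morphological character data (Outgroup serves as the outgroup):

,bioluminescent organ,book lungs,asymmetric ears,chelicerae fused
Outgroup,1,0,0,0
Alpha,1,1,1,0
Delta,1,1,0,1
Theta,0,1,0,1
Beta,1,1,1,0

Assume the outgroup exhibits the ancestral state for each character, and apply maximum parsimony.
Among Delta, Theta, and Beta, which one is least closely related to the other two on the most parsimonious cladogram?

Character polarity is set by the outgroup: the derived state is whichever differs from the outgroup's state, so for bioluminescent organ the derived state is '0', and for the remaining characters it is '1'.
bioluminescent organ: derived state '0' in Theta only — an autapomorphy, so it tells us nothing about relationships among taxa.
All ingroup taxa share the derived state '1' for book lungs; it defines the ingroup but does not resolve relationships within it.
asymmetric ears: derived state '1' in Alpha and Beta only — synapomorphy for {Alpha, Beta}.
chelicerae fused: derived state '1' in Delta and Theta only — synapomorphy for {Delta, Theta}.
Most parsimonious ingroup topology: ((Beta,Alpha),(Theta,Delta)).
Delta and Theta share a more recent common ancestor with each other than either does with Beta, so Beta is the least closely related of the three.

Beta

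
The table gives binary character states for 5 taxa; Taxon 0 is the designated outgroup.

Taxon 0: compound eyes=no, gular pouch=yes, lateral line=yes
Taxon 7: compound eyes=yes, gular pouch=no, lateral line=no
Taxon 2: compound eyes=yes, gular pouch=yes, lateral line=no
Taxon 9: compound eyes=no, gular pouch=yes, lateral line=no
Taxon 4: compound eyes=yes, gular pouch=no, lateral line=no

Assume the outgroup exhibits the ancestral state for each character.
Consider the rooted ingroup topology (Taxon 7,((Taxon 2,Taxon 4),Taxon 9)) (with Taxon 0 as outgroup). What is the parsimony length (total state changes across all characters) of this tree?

5

Map each character onto (Taxon 7,((Taxon 2,Taxon 4),Taxon 9)) (rooted by Taxon 0) and count the minimum state changes it requires (Fitch parsimony):
compound eyes: 2; gular pouch: 2; lateral line: 1.
Total tree length = 5.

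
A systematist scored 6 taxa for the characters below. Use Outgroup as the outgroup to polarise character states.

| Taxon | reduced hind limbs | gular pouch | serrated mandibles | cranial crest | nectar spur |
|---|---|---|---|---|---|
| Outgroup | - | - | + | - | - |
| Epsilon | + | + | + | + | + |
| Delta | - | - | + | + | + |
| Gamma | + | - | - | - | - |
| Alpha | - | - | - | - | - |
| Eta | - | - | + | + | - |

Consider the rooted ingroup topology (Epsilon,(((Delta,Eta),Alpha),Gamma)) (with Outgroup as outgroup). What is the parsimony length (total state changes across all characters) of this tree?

Map each character onto (Epsilon,(((Delta,Eta),Alpha),Gamma)) (rooted by Outgroup) and count the minimum state changes it requires (Fitch parsimony):
reduced hind limbs: 2; gular pouch: 1; serrated mandibles: 2; cranial crest: 2; nectar spur: 2.
Total tree length = 9.

9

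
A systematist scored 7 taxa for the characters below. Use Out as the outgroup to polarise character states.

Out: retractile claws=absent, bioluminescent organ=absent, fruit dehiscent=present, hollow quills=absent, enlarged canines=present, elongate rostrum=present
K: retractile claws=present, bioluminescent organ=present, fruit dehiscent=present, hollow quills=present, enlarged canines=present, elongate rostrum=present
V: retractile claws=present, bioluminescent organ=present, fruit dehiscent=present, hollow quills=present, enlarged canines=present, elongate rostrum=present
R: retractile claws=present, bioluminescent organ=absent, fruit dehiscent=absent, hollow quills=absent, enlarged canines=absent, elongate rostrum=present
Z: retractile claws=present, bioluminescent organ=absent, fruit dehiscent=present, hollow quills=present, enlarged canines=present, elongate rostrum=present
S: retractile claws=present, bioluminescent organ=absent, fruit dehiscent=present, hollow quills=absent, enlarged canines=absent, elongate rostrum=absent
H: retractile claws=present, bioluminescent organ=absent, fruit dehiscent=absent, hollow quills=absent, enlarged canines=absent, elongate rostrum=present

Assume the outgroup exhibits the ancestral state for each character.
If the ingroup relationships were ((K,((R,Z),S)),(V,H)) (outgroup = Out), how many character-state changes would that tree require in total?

Map each character onto ((K,((R,Z),S)),(V,H)) (rooted by Out) and count the minimum state changes it requires (Fitch parsimony):
retractile claws: 1; bioluminescent organ: 2; fruit dehiscent: 2; hollow quills: 3; enlarged canines: 3; elongate rostrum: 1.
Total tree length = 12.

12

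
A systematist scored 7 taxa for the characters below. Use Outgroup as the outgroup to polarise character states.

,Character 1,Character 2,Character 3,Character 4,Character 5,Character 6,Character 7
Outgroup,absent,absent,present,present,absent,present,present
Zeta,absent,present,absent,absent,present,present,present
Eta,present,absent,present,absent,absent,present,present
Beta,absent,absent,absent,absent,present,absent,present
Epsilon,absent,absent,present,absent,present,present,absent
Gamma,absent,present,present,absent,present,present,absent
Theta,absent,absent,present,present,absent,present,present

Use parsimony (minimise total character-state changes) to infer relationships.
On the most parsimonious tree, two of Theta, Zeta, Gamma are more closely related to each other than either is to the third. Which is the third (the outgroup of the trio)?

Character polarity is set by the outgroup: the derived state is whichever differs from the outgroup's state, so for Character 3, Character 4, Character 6, Character 7 the derived state is 'absent', and for the remaining characters it is 'present'.
Character 1: derived state 'present' in Eta only — an autapomorphy, so it tells us nothing about relationships among taxa.
Character 2 (state 'present') occurs in Gamma and Zeta but conflicts with the nesting implied by the other characters — most parsimoniously interpreted as homoplasy.
Character 3 (derived state 'absent') is shared by Beta and Zeta — a synapomorphy uniting that clade.
Character 4 (derived state 'absent') is shared by Beta, Epsilon, Eta, Gamma, and Zeta — a synapomorphy uniting that clade.
Only Beta, Epsilon, Gamma, and Zeta show the derived state 'present' for Character 5, supporting them as a clade.
Character 6 (derived state 'absent') is unique to Beta (autapomorphy; uninformative for grouping).
Character 7: derived state 'absent' in Epsilon and Gamma only — synapomorphy for {Epsilon, Gamma}.
Most parsimonious ingroup topology: ((((Zeta,Beta),(Epsilon,Gamma)),Eta),Theta).
Gamma and Zeta share a more recent common ancestor with each other than either does with Theta, so Theta is the least closely related of the three.

Theta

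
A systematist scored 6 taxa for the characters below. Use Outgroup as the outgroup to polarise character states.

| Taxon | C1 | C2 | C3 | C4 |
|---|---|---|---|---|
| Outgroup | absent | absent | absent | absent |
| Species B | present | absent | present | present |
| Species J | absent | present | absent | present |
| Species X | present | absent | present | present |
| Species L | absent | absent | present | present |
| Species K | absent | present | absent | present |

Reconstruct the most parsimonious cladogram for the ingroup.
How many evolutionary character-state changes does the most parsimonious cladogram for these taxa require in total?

4

The outgroup has state 'absent' for every character, so 'present' is the derived state throughout.
C1: derived state 'present' in Species B and Species X only — synapomorphy for {Species B, Species X}.
C2: derived state 'present' in Species J and Species K only — synapomorphy for {Species J, Species K}.
Only Species B, Species L, and Species X show the derived state 'present' for C3, supporting them as a clade.
All ingroup taxa share the derived state 'present' for C4; it defines the ingroup but does not resolve relationships within it.
Most parsimonious ingroup topology: (((Species B,Species X),Species L),(Species J,Species K)).
Changes per character on this tree: C1: 1; C2: 1; C3: 1; C4: 1.
Total = 4.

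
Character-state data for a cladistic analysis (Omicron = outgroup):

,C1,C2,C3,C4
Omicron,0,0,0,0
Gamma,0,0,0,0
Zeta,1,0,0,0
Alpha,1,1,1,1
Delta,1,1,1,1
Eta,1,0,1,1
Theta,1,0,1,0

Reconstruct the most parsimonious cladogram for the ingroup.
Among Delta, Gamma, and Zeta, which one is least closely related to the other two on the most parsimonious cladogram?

The outgroup has state '0' for every character, so '1' is the derived state throughout.
C1 (derived state '1') is shared by Alpha, Delta, Eta, Theta, and Zeta — a synapomorphy uniting that clade.
C2 (derived state '1') is shared by Alpha and Delta — a synapomorphy uniting that clade.
Only Alpha, Delta, Eta, and Theta show the derived state '1' for C3, supporting them as a clade.
C4: derived state '1' in Alpha, Delta, and Eta only — synapomorphy for {Alpha, Delta, Eta}.
Most parsimonious ingroup topology: (Gamma,(Zeta,(((Alpha,Delta),Eta),Theta))).
Zeta and Delta share a more recent common ancestor with each other than either does with Gamma, so Gamma is the least closely related of the three.

Gamma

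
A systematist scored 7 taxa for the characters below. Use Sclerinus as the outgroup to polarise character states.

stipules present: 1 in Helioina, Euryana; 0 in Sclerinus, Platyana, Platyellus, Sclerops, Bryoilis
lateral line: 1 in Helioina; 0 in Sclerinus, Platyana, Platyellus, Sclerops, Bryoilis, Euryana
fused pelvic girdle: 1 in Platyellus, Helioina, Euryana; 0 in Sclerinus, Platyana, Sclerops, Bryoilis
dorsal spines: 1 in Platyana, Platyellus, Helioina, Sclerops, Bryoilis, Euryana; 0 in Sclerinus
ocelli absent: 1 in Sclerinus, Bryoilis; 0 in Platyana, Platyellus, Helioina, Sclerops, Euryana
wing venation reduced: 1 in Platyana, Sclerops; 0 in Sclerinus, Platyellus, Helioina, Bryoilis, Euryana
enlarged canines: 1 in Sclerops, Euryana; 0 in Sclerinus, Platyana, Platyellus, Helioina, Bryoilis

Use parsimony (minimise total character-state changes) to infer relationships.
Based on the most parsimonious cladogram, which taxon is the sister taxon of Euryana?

Character polarity is set by the outgroup: the derived state is whichever differs from the outgroup's state, so for ocelli absent the derived state is '0', and for the remaining characters it is '1'.
stipules present (derived state '1') is shared by Euryana and Helioina — a synapomorphy uniting that clade.
lateral line (derived state '1') is unique to Helioina (autapomorphy; uninformative for grouping).
Only Euryana, Helioina, and Platyellus show the derived state '1' for fused pelvic girdle, supporting them as a clade.
All ingroup taxa share the derived state '1' for dorsal spines; it defines the ingroup but does not resolve relationships within it.
Only Euryana, Helioina, Platyana, Platyellus, and Sclerops show the derived state '0' for ocelli absent, supporting them as a clade.
wing venation reduced (derived state '1') is shared by Platyana and Sclerops — a synapomorphy uniting that clade.
enlarged canines (state '1') occurs in Euryana and Sclerops but conflicts with the nesting implied by the other characters — most parsimoniously interpreted as homoplasy.
Most parsimonious ingroup topology: (((Platyana,Sclerops),(Platyellus,(Helioina,Euryana))),Bryoilis).
Euryana and Helioina form a cherry on this tree, so they are sister taxa.

Helioina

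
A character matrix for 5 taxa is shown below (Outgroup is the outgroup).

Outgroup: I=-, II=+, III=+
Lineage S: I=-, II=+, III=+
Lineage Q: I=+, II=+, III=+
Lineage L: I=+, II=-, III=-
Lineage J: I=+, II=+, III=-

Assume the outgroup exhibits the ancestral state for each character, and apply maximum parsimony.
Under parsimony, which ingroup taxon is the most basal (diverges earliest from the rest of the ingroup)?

Lineage S

Character polarity is set by the outgroup: the derived state is whichever differs from the outgroup's state, so for II, III the derived state is '-', and for the remaining characters it is '+'.
Only Lineage J, Lineage L, and Lineage Q show the derived state '+' for I, supporting them as a clade.
II (derived state '-') is unique to Lineage L (autapomorphy; uninformative for grouping).
Only Lineage J and Lineage L show the derived state '-' for III, supporting them as a clade.
Most parsimonious ingroup topology: (Lineage S,(Lineage Q,(Lineage L,Lineage J))).
Lineage S is sister to the clade containing all other ingroup taxa, so it is the earliest-diverging (most basal) ingroup lineage.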